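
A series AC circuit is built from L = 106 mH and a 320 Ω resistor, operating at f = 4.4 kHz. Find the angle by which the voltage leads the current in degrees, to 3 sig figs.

83.8°

ω = 2πf = 27650 rad/s
X_L = ωL = 2930 Ω
Z = 320 + j2930 Ω
|Z| = √(320² + 2930²) = 2950 Ω
∠Z = arctan(2930/320) = 83.8°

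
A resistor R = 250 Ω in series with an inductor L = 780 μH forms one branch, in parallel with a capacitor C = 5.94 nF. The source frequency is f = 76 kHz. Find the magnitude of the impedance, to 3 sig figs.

ω = 2πf = 477500 rad/s
X_L = ωL = 372 Ω
X_C = 1/(ωC) = 353 Ω
Branch 1 (R+jX_L): Z₁ = 250 + j372 Ω, |Z₁| = 449 Ω
Branch 2 (−jX_C): Z₂ = −j353 Ω
Parallel: Z = Z₁Z₂/(Z₁+Z₂), |Z| = 631 Ω, ∠Z = -38.4°

631 Ω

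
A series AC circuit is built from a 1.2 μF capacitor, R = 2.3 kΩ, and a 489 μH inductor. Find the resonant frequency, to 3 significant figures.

ω₀ = 1/√(LC) = 1/√(0.000489 × 1.2e-06) = 41280 rad/s
f₀ = ω₀/(2π) = 6.57 kHz

6.57 kHz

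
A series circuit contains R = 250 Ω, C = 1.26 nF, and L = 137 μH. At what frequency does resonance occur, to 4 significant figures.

ω₀ = 1/√(LC) = 1/√(0.000137 × 1.26e-09) = 2.407e+06 rad/s
f₀ = ω₀/(2π) = 383.1 kHz

383.1 kHz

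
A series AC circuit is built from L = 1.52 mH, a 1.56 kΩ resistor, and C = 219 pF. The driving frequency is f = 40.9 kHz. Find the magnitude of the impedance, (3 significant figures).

17400 Ω

ω = 2πf = 257000 rad/s
X_L = ωL = 391 Ω
X_C = 1/(ωC) = 17800 Ω
Net reactance X = X_L − X_C = -17400 Ω
Z = 1560 − j17400 Ω
|Z| = √(1560² + 17400²) = 17400 Ω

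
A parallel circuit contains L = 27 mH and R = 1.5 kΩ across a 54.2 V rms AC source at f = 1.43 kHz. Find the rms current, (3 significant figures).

ω = 2πf = 8985 rad/s
X_L = ωL = 243 Ω
Parallel: admittances add. Y = 1/R + 1/(jωL)
Y = (0.000667 − j0.00412) S
|Y| = 0.00418 S → |Z| = 1/|Y| = 239 Ω, ∠Z = −∠Y = 80.8°
I = V/|Z| = 54.2/239 = 226 mA

226 mA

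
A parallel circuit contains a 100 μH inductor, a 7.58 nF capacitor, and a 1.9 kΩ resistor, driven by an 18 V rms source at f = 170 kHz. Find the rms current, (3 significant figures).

ω = 2πf = 1.068e+06 rad/s
X_L = ωL = 107 Ω
X_C = 1/(ωC) = 124 Ω
Parallel: admittances add. Y = 1/R + 1/(jωL) + jωC
Y = (0.000526 − j0.00127) S
|Y| = 0.00137 S → |Z| = 1/|Y| = 730 Ω, ∠Z = −∠Y = 67.4°
I = V/|Z| = 18/730 = 24.7 mA

24.7 mA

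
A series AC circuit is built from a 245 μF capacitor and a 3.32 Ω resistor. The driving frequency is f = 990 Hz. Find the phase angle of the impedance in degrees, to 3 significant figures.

-11.2°

ω = 2πf = 6220 rad/s
X_C = 1/(ωC) = 0.656 Ω
Z = 3.32 − j0.656 Ω
|Z| = √(3.32² + 0.656²) = 3.38 Ω
∠Z = arctan(-0.656/3.32) = -11.2°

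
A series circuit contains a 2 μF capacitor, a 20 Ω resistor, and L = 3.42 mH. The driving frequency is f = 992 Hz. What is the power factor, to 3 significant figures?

0.322

ω = 2πf = 6233 rad/s
X_L = ωL = 21.3 Ω
X_C = 1/(ωC) = 80.2 Ω
Net reactance X = X_L − X_C = -58.9 Ω
Z = 20.0 − j58.9 Ω
|Z| = √(20.0² + 58.9²) = 62.2 Ω
∠Z = arctan(-58.9/20.0) = -71.2°
cos φ = cos(-71.2°) = 0.322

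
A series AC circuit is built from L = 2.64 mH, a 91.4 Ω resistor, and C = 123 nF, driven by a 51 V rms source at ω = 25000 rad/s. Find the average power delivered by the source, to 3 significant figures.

3.15 W

X_L = ωL = 66.0 Ω
X_C = 1/(ωC) = 325 Ω
Net reactance X = X_L − X_C = -259 Ω
Z = 91.4 − j259 Ω
|Z| = √(91.4² + 259²) = 275 Ω
∠Z = arctan(-259/91.4) = -70.6°
I = V/|Z| = 186 mA
P = VI cos φ = 51 × 0.186 × cos(-70.6°) = 3.15 W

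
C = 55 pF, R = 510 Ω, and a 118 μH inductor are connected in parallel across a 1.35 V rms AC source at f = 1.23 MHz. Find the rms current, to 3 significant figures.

2.80 mA

ω = 2πf = 7.728e+06 rad/s
X_L = ωL = 912 Ω
X_C = 1/(ωC) = 2350 Ω
Parallel: admittances add. Y = 1/R + 1/(jωL) + jωC
Y = (0.00196 − j0.000672) S
|Y| = 0.00207 S → |Z| = 1/|Y| = 482 Ω, ∠Z = −∠Y = 18.9°
I = V/|Z| = 1.35/482 = 2.80 mA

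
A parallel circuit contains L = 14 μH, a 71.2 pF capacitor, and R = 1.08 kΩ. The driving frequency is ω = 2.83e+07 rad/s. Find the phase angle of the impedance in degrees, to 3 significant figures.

X_L = ωL = 396 Ω
X_C = 1/(ωC) = 496 Ω
Parallel: admittances add. Y = 1/R + 1/(jωL) + jωC
Y = (0.000926 − j0.000509) S
|Y| = 0.00106 S → |Z| = 1/|Y| = 946 Ω, ∠Z = −∠Y = 28.8°

28.8°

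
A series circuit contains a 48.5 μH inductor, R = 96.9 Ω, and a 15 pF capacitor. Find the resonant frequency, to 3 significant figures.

5.90 MHz

ω₀ = 1/√(LC) = 1/√(4.85e-05 × 1.5e-11) = 3.708e+07 rad/s
f₀ = ω₀/(2π) = 5.90 MHz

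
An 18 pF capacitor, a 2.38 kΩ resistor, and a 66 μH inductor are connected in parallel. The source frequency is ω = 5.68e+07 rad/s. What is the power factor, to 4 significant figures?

0.4860

X_L = ωL = 3749 Ω
X_C = 1/(ωC) = 978.1 Ω
Parallel: admittances add. Y = 1/R + 1/(jωL) + jωC
Y = (0.0004202 + j0.0007556) S
|Y| = 0.0008646 S → |Z| = 1/|Y| = 1157 Ω, ∠Z = −∠Y = -60.92°
cos φ = cos(-60.92°) = 0.4860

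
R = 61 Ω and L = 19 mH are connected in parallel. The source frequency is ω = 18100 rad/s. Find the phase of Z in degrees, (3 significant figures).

10.1°

X_L = ωL = 344 Ω
Parallel: admittances add. Y = 1/R + 1/(jωL)
Y = (0.0164 − j0.00291) S
|Y| = 0.0166 S → |Z| = 1/|Y| = 60.1 Ω, ∠Z = −∠Y = 10.1°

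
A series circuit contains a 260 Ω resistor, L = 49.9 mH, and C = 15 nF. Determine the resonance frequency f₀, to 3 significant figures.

ω₀ = 1/√(LC) = 1/√(0.0499 × 1.5e-08) = 36550 rad/s
f₀ = ω₀/(2π) = 5.82 kHz

5.82 kHz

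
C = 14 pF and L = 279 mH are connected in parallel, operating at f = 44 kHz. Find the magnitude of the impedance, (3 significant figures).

ω = 2πf = 276500 rad/s
X_L = ωL = 77100 Ω
X_C = 1/(ωC) = 258000 Ω
Parallel: admittances add. Y = 1/(jωL) + jωC
Y = (0 − j9.09e-06) S
|Y| = 9.09e-06 S → |Z| = 1/|Y| = 110000 Ω, ∠Z = −∠Y = 90.0°

110000 Ω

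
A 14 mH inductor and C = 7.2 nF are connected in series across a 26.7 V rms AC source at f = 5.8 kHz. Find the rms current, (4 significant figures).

ω = 2πf = 36440 rad/s
X_L = ωL = 510.2 Ω
X_C = 1/(ωC) = 3811 Ω
Net reactance X = X_L − X_C = -3301 Ω
Z = − j3301 Ω
|Z| = √(0² + 3301²) = 3301 Ω
I = V/|Z| = 26.7/3301 = 8.088 mA

8.088 mA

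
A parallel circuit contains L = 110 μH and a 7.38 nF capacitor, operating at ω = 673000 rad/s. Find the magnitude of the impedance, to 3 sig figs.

X_L = ωL = 74.0 Ω
X_C = 1/(ωC) = 201 Ω
Parallel: admittances add. Y = 1/(jωL) + jωC
Y = (0 − j0.00854) S
|Y| = 0.00854 S → |Z| = 1/|Y| = 117 Ω, ∠Z = −∠Y = 90.0°

117 Ω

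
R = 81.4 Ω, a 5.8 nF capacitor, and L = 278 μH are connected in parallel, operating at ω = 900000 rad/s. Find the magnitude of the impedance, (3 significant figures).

81.0 Ω

X_L = ωL = 250 Ω
X_C = 1/(ωC) = 192 Ω
Parallel: admittances add. Y = 1/R + 1/(jωL) + jωC
Y = (0.0123 + j0.00122) S
|Y| = 0.0123 S → |Z| = 1/|Y| = 81.0 Ω, ∠Z = −∠Y = -5.69°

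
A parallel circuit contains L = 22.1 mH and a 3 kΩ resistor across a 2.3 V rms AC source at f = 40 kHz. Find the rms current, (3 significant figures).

ω = 2πf = 251300 rad/s
X_L = ωL = 5550 Ω
Parallel: admittances add. Y = 1/R + 1/(jωL)
Y = (0.000333 − j0.000180) S
|Y| = 0.000379 S → |Z| = 1/|Y| = 2640 Ω, ∠Z = −∠Y = 28.4°
I = V/|Z| = 2.3/2640 = 871 μA

871 μA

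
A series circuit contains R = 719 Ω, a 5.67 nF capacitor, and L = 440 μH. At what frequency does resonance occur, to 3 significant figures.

101 kHz

ω₀ = 1/√(LC) = 1/√(0.00044 × 5.67e-09) = 633100 rad/s
f₀ = ω₀/(2π) = 101 kHz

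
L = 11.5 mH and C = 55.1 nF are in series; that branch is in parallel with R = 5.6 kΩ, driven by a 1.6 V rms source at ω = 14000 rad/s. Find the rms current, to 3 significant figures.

1.44 mA

X_L = ωL = 161 Ω
X_C = 1/(ωC) = 1300 Ω
Branch 1: Z₁ = R = 5600 Ω
Branch 2 (series LC): Z₂ = j(X_L − X_C) = −j1140 Ω
Parallel: Z = Z₁Z₂/(Z₁+Z₂), |Z| = 1110 Ω, ∠Z = -78.5°
I = V/|Z| = 1.6/1110 = 1.44 mA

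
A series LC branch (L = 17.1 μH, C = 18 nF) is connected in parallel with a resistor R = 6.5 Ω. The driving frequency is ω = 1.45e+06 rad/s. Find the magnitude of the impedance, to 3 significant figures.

X_L = ωL = 24.8 Ω
X_C = 1/(ωC) = 38.3 Ω
Branch 1: Z₁ = R = 6.50 Ω
Branch 2 (series LC): Z₂ = j(X_L − X_C) = −j13.5 Ω
Parallel: Z = Z₁Z₂/(Z₁+Z₂), |Z| = 5.86 Ω, ∠Z = -25.7°

5.86 Ω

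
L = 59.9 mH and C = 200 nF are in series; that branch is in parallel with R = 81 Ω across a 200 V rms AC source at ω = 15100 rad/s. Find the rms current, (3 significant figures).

X_L = ωL = 904 Ω
X_C = 1/(ωC) = 331 Ω
Branch 1: Z₁ = R = 81.0 Ω
Branch 2 (series LC): Z₂ = j(X_L − X_C) = j573 Ω
Parallel: Z = Z₁Z₂/(Z₁+Z₂), |Z| = 80.2 Ω, ∠Z = 8.04°
I = V/|Z| = 200/80.2 = 2.49 A

2.49 A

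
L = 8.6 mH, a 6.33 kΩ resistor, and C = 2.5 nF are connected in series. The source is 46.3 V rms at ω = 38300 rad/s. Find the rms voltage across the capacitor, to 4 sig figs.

X_L = ωL = 329.4 Ω
X_C = 1/(ωC) = 10440 Ω
Net reactance X = X_L − X_C = -10110 Ω
Z = 6330 − j10110 Ω
|Z| = √(6330² + 10110²) = 11930 Ω
I = V/|Z| = 3.880 mA
V_C = I·|Z_C| = 0.003880 × 10440 = 40.53 V

40.53 V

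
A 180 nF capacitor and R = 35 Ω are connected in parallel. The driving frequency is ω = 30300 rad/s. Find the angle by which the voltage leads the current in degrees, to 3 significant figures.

-10.8°

X_C = 1/(ωC) = 183 Ω
Parallel: admittances add. Y = 1/R + jωC
Y = (0.0286 + j0.00545) S
|Y| = 0.0291 S → |Z| = 1/|Y| = 34.4 Ω, ∠Z = −∠Y = -10.8°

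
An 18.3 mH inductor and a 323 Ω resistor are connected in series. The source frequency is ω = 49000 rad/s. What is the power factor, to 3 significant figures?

0.339

X_L = ωL = 897 Ω
Z = 323 + j897 Ω
|Z| = √(323² + 897²) = 953 Ω
∠Z = arctan(897/323) = 70.2°
cos φ = cos(70.2°) = 0.339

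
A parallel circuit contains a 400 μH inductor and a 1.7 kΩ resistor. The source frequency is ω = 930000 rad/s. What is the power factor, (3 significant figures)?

X_L = ωL = 372 Ω
Parallel: admittances add. Y = 1/R + 1/(jωL)
Y = (0.000588 − j0.00269) S
|Y| = 0.00275 S → |Z| = 1/|Y| = 363 Ω, ∠Z = −∠Y = 77.7°
cos φ = cos(77.7°) = 0.214

0.214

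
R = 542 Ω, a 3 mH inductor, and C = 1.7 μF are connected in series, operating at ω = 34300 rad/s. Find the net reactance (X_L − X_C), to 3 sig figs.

85.8 Ω

X_L = ωL = 103 Ω
X_C = 1/(ωC) = 17.1 Ω
X = 103 − 17.1 = 85.8 Ω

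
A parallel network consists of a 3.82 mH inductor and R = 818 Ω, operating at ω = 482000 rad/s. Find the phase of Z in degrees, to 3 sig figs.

X_L = ωL = 1840 Ω
Parallel: admittances add. Y = 1/R + 1/(jωL)
Y = (0.00122 − j0.000543) S
|Y| = 0.00134 S → |Z| = 1/|Y| = 748 Ω, ∠Z = −∠Y = 24.0°

24.0°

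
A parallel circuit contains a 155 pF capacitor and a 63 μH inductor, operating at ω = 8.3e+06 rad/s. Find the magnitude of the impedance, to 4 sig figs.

1598 Ω

X_L = ωL = 522.9 Ω
X_C = 1/(ωC) = 777.3 Ω
Parallel: admittances add. Y = 1/(jωL) + jωC
Y = (0 − j0.0006259) S
|Y| = 0.0006259 S → |Z| = 1/|Y| = 1598 Ω, ∠Z = −∠Y = 90.00°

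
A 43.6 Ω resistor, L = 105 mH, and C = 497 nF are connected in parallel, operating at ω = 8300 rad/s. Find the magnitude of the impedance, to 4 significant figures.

X_L = ωL = 871.5 Ω
X_C = 1/(ωC) = 242.4 Ω
Parallel: admittances add. Y = 1/R + 1/(jωL) + jωC
Y = (0.02294 + j0.002978) S
|Y| = 0.02313 S → |Z| = 1/|Y| = 43.24 Ω, ∠Z = −∠Y = -7.397°

43.24 Ω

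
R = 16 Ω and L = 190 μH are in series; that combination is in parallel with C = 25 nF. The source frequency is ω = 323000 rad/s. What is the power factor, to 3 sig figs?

0.484

X_L = ωL = 61.4 Ω
X_C = 1/(ωC) = 124 Ω
Branch 1 (R+jX_L): Z₁ = 16.0 + j61.4 Ω, |Z₁| = 63.4 Ω
Branch 2 (−jX_C): Z₂ = −j124 Ω
Parallel: Z = Z₁Z₂/(Z₁+Z₂), |Z| = 122 Ω, ∠Z = 61.0°
cos φ = cos(61.0°) = 0.484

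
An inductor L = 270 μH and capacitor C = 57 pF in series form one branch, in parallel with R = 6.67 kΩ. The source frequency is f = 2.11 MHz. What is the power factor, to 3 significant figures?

ω = 2πf = 1.326e+07 rad/s
X_L = ωL = 3580 Ω
X_C = 1/(ωC) = 1320 Ω
Branch 1: Z₁ = R = 6670 Ω
Branch 2 (series LC): Z₂ = j(X_L − X_C) = j2260 Ω
Parallel: Z = Z₁Z₂/(Z₁+Z₂), |Z| = 2140 Ω, ∠Z = 71.3°
cos φ = cos(71.3°) = 0.320

0.320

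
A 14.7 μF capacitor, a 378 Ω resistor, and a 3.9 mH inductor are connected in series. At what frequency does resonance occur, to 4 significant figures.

664.7 Hz

ω₀ = 1/√(LC) = 1/√(0.0039 × 1.47e-05) = 4176 rad/s
f₀ = ω₀/(2π) = 664.7 Hz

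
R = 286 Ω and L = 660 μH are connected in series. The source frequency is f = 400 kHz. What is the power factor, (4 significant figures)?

0.1699

ω = 2πf = 2.513e+06 rad/s
X_L = ωL = 1659 Ω
Z = 286.0 + j1659 Ω
|Z| = √(286.0² + 1659²) = 1683 Ω
∠Z = arctan(1659/286.0) = 80.22°
cos φ = cos(80.22°) = 0.1699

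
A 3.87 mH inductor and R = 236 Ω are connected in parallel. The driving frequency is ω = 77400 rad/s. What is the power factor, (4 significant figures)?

0.7855

X_L = ωL = 299.5 Ω
Parallel: admittances add. Y = 1/R + 1/(jωL)
Y = (0.004237 − j0.003338) S
|Y| = 0.005394 S → |Z| = 1/|Y| = 185.4 Ω, ∠Z = −∠Y = 38.23°
cos φ = cos(38.23°) = 0.7855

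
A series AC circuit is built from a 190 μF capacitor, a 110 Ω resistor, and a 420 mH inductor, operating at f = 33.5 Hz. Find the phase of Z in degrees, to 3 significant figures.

30.0°

ω = 2πf = 210.5 rad/s
X_L = ωL = 88.4 Ω
X_C = 1/(ωC) = 25.0 Ω
Net reactance X = X_L − X_C = 63.4 Ω
Z = 110 + j63.4 Ω
|Z| = √(110² + 63.4²) = 127 Ω
∠Z = arctan(63.4/110) = 30.0°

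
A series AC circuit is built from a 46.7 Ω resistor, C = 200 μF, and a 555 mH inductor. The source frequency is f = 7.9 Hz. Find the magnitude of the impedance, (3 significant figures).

86.8 Ω

ω = 2πf = 49.64 rad/s
X_L = ωL = 27.5 Ω
X_C = 1/(ωC) = 101 Ω
Net reactance X = X_L − X_C = -73.2 Ω
Z = 46.7 − j73.2 Ω
|Z| = √(46.7² + 73.2²) = 86.8 Ω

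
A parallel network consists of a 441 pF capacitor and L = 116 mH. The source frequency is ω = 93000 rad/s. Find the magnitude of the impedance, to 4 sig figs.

19350 Ω

X_L = ωL = 10790 Ω
X_C = 1/(ωC) = 24380 Ω
Parallel: admittances add. Y = 1/(jωL) + jωC
Y = (0 − j5.168e-05) S
|Y| = 5.168e-05 S → |Z| = 1/|Y| = 19350 Ω, ∠Z = −∠Y = 90.00°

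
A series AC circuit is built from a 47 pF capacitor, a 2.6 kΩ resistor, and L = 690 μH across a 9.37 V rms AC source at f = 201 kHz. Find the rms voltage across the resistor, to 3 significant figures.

ω = 2πf = 1.263e+06 rad/s
X_L = ωL = 871 Ω
X_C = 1/(ωC) = 16800 Ω
Net reactance X = X_L − X_C = -16000 Ω
Z = 2600 − j16000 Ω
|Z| = √(2600² + 16000²) = 16200 Ω
I = V/|Z| = 579 μA
V_R = I·|Z_R| = 0.000579 × 2600 = 1.51 V

1.51 V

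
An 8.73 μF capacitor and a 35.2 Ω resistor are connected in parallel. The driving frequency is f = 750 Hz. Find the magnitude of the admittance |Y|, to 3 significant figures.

ω = 2πf = 4712 rad/s
X_C = 1/(ωC) = 24.3 Ω
Parallel: admittances add. Y = 1/R + jωC
Y = (0.0284 + j0.0411) S
|Y| = 0.0500 S → |Z| = 1/|Y| = 20.0 Ω, ∠Z = −∠Y = -55.4°

50.0 mS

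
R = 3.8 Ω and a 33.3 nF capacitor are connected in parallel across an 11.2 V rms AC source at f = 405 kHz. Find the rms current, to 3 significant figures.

3.10 A

ω = 2πf = 2.545e+06 rad/s
X_C = 1/(ωC) = 11.8 Ω
Parallel: admittances add. Y = 1/R + jωC
Y = (0.263 + j0.0847) S
|Y| = 0.276 S → |Z| = 1/|Y| = 3.62 Ω, ∠Z = −∠Y = -17.8°
I = V/|Z| = 11.2/3.62 = 3.10 A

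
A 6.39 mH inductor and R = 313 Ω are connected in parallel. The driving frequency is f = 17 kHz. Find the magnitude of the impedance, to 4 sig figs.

ω = 2πf = 106800 rad/s
X_L = ωL = 682.5 Ω
Parallel: admittances add. Y = 1/R + 1/(jωL)
Y = (0.003195 − j0.001465) S
|Y| = 0.003515 S → |Z| = 1/|Y| = 284.5 Ω, ∠Z = −∠Y = 24.64°

284.5 Ω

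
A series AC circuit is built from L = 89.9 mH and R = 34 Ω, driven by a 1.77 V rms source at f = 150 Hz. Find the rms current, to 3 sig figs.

19.4 mA

ω = 2πf = 942.5 rad/s
X_L = ωL = 84.7 Ω
Z = 34.0 + j84.7 Ω
|Z| = √(34.0² + 84.7²) = 91.3 Ω
I = V/|Z| = 1.77/91.3 = 19.4 mA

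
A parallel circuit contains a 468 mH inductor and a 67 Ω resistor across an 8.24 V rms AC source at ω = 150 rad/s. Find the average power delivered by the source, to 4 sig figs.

1.013 W

X_L = ωL = 70.20 Ω
Parallel: admittances add. Y = 1/R + 1/(jωL)
Y = (0.01493 − j0.01425) S
|Y| = 0.02063 S → |Z| = 1/|Y| = 48.47 Ω, ∠Z = −∠Y = 43.66°
I = V/|Z| = 170.0 mA
P = VI cos φ = 8.24 × 0.1700 × cos(43.66°) = 1.013 W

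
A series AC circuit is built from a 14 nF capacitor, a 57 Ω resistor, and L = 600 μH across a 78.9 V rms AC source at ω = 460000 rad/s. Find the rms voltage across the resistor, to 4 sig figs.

X_L = ωL = 276.0 Ω
X_C = 1/(ωC) = 155.3 Ω
Net reactance X = X_L − X_C = 120.7 Ω
Z = 57.00 + j120.7 Ω
|Z| = √(57.00² + 120.7²) = 133.5 Ω
I = V/|Z| = 591.0 mA
V_R = I·|Z_R| = 0.5910 × 57.00 = 33.69 V

33.69 V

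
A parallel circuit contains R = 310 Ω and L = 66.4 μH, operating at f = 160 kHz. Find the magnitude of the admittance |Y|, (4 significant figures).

ω = 2πf = 1.005e+06 rad/s
X_L = ωL = 66.75 Ω
Parallel: admittances add. Y = 1/R + 1/(jωL)
Y = (0.003226 − j0.01498) S
|Y| = 0.01532 S → |Z| = 1/|Y| = 65.26 Ω, ∠Z = −∠Y = 77.85°

15.32 mS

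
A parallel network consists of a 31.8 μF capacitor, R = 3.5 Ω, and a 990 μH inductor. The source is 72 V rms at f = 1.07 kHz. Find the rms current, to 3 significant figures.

21.1 A

ω = 2πf = 6723 rad/s
X_L = ωL = 6.66 Ω
X_C = 1/(ωC) = 4.68 Ω
Parallel: admittances add. Y = 1/R + 1/(jωL) + jωC
Y = (0.286 + j0.0635) S
|Y| = 0.293 S → |Z| = 1/|Y| = 3.42 Ω, ∠Z = −∠Y = -12.5°
I = V/|Z| = 72/3.42 = 21.1 A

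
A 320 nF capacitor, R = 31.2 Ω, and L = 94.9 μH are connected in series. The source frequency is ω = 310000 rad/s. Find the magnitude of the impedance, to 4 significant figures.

36.71 Ω

X_L = ωL = 29.42 Ω
X_C = 1/(ωC) = 10.08 Ω
Net reactance X = X_L − X_C = 19.34 Ω
Z = 31.20 + j19.34 Ω
|Z| = √(31.20² + 19.34²) = 36.71 Ω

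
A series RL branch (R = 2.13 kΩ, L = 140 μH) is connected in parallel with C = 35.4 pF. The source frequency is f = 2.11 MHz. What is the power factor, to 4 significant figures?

0.7480

ω = 2πf = 1.326e+07 rad/s
X_L = ωL = 1856 Ω
X_C = 1/(ωC) = 2131 Ω
Branch 1 (R+jX_L): Z₁ = 2130 + j1856 Ω, |Z₁| = 2825 Ω
Branch 2 (−jX_C): Z₂ = −j2131 Ω
Parallel: Z = Z₁Z₂/(Z₁+Z₂), |Z| = 2803 Ω, ∠Z = -41.58°
cos φ = cos(-41.58°) = 0.7480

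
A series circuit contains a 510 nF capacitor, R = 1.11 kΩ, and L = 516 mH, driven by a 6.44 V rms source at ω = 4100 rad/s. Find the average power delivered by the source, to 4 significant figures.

X_L = ωL = 2116 Ω
X_C = 1/(ωC) = 478.2 Ω
Net reactance X = X_L − X_C = 1637 Ω
Z = 1110 + j1637 Ω
|Z| = √(1110² + 1637²) = 1978 Ω
∠Z = arctan(1637/1110) = 55.87°
I = V/|Z| = 3.256 mA
P = VI cos φ = 6.44 × 0.003256 × cos(55.87°) = 11.76 mW

11.76 mW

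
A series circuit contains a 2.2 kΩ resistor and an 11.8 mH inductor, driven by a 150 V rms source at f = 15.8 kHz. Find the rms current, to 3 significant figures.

60.2 mA

ω = 2πf = 99270 rad/s
X_L = ωL = 1170 Ω
Z = 2200 + j1170 Ω
|Z| = √(2200² + 1170²) = 2490 Ω
I = V/|Z| = 150/2490 = 60.2 mA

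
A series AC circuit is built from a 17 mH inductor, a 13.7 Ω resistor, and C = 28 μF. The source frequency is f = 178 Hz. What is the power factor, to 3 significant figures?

ω = 2πf = 1118 rad/s
X_L = ωL = 19.0 Ω
X_C = 1/(ωC) = 31.9 Ω
Net reactance X = X_L − X_C = -12.9 Ω
Z = 13.7 − j12.9 Ω
|Z| = √(13.7² + 12.9²) = 18.8 Ω
∠Z = arctan(-12.9/13.7) = -43.3°
cos φ = cos(-43.3°) = 0.728

0.728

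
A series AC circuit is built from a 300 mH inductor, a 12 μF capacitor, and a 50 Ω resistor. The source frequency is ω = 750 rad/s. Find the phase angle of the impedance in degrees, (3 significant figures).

X_L = ωL = 225 Ω
X_C = 1/(ωC) = 111 Ω
Net reactance X = X_L − X_C = 114 Ω
Z = 50.0 + j114 Ω
|Z| = √(50.0² + 114²) = 124 Ω
∠Z = arctan(114/50.0) = 66.3°

66.3°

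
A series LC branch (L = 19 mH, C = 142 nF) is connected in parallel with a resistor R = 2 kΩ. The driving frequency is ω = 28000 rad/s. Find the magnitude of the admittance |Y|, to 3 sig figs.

X_L = ωL = 532 Ω
X_C = 1/(ωC) = 252 Ω
Branch 1: Z₁ = R = 2000 Ω
Branch 2 (series LC): Z₂ = j(X_L − X_C) = j280 Ω
Parallel: Z = Z₁Z₂/(Z₁+Z₂), |Z| = 278 Ω, ∠Z = 82.0°
|Y| = 1/|Z| = 3.60 mS

3.60 mS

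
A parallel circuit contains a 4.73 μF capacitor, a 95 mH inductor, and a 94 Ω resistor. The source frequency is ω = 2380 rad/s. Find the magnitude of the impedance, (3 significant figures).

X_L = ωL = 226 Ω
X_C = 1/(ωC) = 88.8 Ω
Parallel: admittances add. Y = 1/R + 1/(jωL) + jωC
Y = (0.0106 + j0.00683) S
|Y| = 0.0126 S → |Z| = 1/|Y| = 79.1 Ω, ∠Z = −∠Y = -32.7°

79.1 Ω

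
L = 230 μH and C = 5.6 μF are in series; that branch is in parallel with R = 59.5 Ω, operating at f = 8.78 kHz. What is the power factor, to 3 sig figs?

ω = 2πf = 55170 rad/s
X_L = ωL = 12.7 Ω
X_C = 1/(ωC) = 3.24 Ω
Branch 1: Z₁ = R = 59.5 Ω
Branch 2 (series LC): Z₂ = j(X_L − X_C) = j9.45 Ω
Parallel: Z = Z₁Z₂/(Z₁+Z₂), |Z| = 9.33 Ω, ∠Z = 81.0°
cos φ = cos(81.0°) = 0.157

0.157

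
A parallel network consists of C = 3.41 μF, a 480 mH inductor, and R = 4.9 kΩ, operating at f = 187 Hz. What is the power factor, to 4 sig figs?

ω = 2πf = 1175 rad/s
X_L = ωL = 564.0 Ω
X_C = 1/(ωC) = 249.6 Ω
Parallel: admittances add. Y = 1/R + 1/(jωL) + jωC
Y = (0.0002041 + j0.002233) S
|Y| = 0.002243 S → |Z| = 1/|Y| = 445.9 Ω, ∠Z = −∠Y = -84.78°
cos φ = cos(-84.78°) = 0.09099

0.09099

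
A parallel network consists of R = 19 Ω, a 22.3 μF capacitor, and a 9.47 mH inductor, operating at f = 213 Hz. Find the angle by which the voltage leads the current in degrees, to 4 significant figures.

ω = 2πf = 1338 rad/s
X_L = ωL = 12.67 Ω
X_C = 1/(ωC) = 33.51 Ω
Parallel: admittances add. Y = 1/R + 1/(jωL) + jωC
Y = (0.05263 − j0.04906) S
|Y| = 0.07195 S → |Z| = 1/|Y| = 13.90 Ω, ∠Z = −∠Y = 42.99°

42.99°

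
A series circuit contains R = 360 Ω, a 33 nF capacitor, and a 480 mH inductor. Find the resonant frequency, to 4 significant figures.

1.265 kHz

ω₀ = 1/√(LC) = 1/√(0.48 × 3.3e-08) = 7946 rad/s
f₀ = ω₀/(2π) = 1.265 kHz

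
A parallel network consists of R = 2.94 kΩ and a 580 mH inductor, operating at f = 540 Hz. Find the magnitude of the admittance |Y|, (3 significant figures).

611 μS

ω = 2πf = 3393 rad/s
X_L = ωL = 1970 Ω
Parallel: admittances add. Y = 1/R + 1/(jωL)
Y = (0.000340 − j0.000508) S
|Y| = 0.000611 S → |Z| = 1/|Y| = 1640 Ω, ∠Z = −∠Y = 56.2°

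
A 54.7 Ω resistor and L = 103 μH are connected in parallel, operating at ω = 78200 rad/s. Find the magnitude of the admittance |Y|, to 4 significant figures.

125.5 mS

X_L = ωL = 8.055 Ω
Parallel: admittances add. Y = 1/R + 1/(jωL)
Y = (0.01828 − j0.1242) S
|Y| = 0.1255 S → |Z| = 1/|Y| = 7.969 Ω, ∠Z = −∠Y = 81.62°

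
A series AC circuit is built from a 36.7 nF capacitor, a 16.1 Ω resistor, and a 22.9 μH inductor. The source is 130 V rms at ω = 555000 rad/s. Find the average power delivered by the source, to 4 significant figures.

X_L = ωL = 12.71 Ω
X_C = 1/(ωC) = 49.10 Ω
Net reactance X = X_L − X_C = -36.39 Ω
Z = 16.10 − j36.39 Ω
|Z| = √(16.10² + 36.39²) = 39.79 Ω
∠Z = arctan(-36.39/16.10) = -66.13°
I = V/|Z| = 3.267 A
P = VI cos φ = 130 × 3.267 × cos(-66.13°) = 171.9 W

171.9 W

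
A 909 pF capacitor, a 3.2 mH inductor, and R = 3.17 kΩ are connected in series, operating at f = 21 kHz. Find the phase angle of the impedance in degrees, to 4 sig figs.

-68.17°

ω = 2πf = 131900 rad/s
X_L = ωL = 422.2 Ω
X_C = 1/(ωC) = 8338 Ω
Net reactance X = X_L − X_C = -7915 Ω
Z = 3170 − j7915 Ω
|Z| = √(3170² + 7915²) = 8526 Ω
∠Z = arctan(-7915/3170) = -68.17°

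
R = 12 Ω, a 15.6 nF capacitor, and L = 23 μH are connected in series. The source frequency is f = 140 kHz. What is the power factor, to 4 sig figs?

ω = 2πf = 879600 rad/s
X_L = ωL = 20.23 Ω
X_C = 1/(ωC) = 72.87 Ω
Net reactance X = X_L − X_C = -52.64 Ω
Z = 12.00 − j52.64 Ω
|Z| = √(12.00² + 52.64²) = 53.99 Ω
∠Z = arctan(-52.64/12.00) = -77.16°
cos φ = cos(-77.16°) = 0.2223

0.2223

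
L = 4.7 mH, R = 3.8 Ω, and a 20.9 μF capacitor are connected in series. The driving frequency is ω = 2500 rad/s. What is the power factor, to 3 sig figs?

0.457

X_L = ωL = 11.8 Ω
X_C = 1/(ωC) = 19.1 Ω
Net reactance X = X_L − X_C = -7.39 Ω
Z = 3.80 − j7.39 Ω
|Z| = √(3.80² + 7.39²) = 8.31 Ω
∠Z = arctan(-7.39/3.80) = -62.8°
cos φ = cos(-62.8°) = 0.457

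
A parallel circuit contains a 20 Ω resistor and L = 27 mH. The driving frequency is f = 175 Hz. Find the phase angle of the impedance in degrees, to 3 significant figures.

34.0°

ω = 2πf = 1100 rad/s
X_L = ωL = 29.7 Ω
Parallel: admittances add. Y = 1/R + 1/(jωL)
Y = (0.0500 − j0.0337) S
|Y| = 0.0603 S → |Z| = 1/|Y| = 16.6 Ω, ∠Z = −∠Y = 34.0°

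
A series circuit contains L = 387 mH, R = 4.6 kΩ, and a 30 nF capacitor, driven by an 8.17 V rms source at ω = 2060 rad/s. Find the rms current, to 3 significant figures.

X_L = ωL = 797 Ω
X_C = 1/(ωC) = 16200 Ω
Net reactance X = X_L − X_C = -15400 Ω
Z = 4600 − j15400 Ω
|Z| = √(4600² + 15400²) = 16100 Ω
I = V/|Z| = 8.17/16100 = 509 μA

509 μA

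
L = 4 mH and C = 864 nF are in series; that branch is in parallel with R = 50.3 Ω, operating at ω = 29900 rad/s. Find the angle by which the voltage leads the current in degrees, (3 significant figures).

X_L = ωL = 120 Ω
X_C = 1/(ωC) = 38.7 Ω
Branch 1: Z₁ = R = 50.3 Ω
Branch 2 (series LC): Z₂ = j(X_L − X_C) = j80.9 Ω
Parallel: Z = Z₁Z₂/(Z₁+Z₂), |Z| = 42.7 Ω, ∠Z = 31.9°

31.9°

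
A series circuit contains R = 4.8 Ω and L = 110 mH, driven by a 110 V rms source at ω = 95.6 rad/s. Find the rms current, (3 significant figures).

9.52 A

X_L = ωL = 10.5 Ω
Z = 4.80 + j10.5 Ω
|Z| = √(4.80² + 10.5²) = 11.6 Ω
I = V/|Z| = 110/11.6 = 9.52 A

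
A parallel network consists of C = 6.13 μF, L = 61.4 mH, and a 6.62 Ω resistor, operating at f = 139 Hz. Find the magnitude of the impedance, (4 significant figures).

6.595 Ω

ω = 2πf = 873.4 rad/s
X_L = ωL = 53.62 Ω
X_C = 1/(ωC) = 186.8 Ω
Parallel: admittances add. Y = 1/R + 1/(jωL) + jωC
Y = (0.1511 − j0.01329) S
|Y| = 0.1516 S → |Z| = 1/|Y| = 6.595 Ω, ∠Z = −∠Y = 5.030°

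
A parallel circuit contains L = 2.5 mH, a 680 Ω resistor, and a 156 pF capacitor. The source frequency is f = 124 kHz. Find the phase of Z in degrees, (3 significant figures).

ω = 2πf = 779100 rad/s
X_L = ωL = 1950 Ω
X_C = 1/(ωC) = 8230 Ω
Parallel: admittances add. Y = 1/R + 1/(jωL) + jωC
Y = (0.00147 − j0.000392) S
|Y| = 0.00152 S → |Z| = 1/|Y| = 657 Ω, ∠Z = −∠Y = 14.9°

14.9°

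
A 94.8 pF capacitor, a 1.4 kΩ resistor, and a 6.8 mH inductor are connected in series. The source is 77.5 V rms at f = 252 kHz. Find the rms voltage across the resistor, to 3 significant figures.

25.0 V

ω = 2πf = 1.583e+06 rad/s
X_L = ωL = 10800 Ω
X_C = 1/(ωC) = 6660 Ω
Net reactance X = X_L − X_C = 4100 Ω
Z = 1400 + j4100 Ω
|Z| = √(1400² + 4100²) = 4340 Ω
I = V/|Z| = 17.9 mA
V_R = I·|Z_R| = 0.0179 × 1400 = 25.0 V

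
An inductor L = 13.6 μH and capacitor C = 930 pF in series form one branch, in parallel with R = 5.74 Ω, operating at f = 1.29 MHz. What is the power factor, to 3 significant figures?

ω = 2πf = 8.105e+06 rad/s
X_L = ωL = 110 Ω
X_C = 1/(ωC) = 133 Ω
Branch 1: Z₁ = R = 5.74 Ω
Branch 2 (series LC): Z₂ = j(X_L − X_C) = −j22.4 Ω
Parallel: Z = Z₁Z₂/(Z₁+Z₂), |Z| = 5.56 Ω, ∠Z = -14.4°
cos φ = cos(-14.4°) = 0.969

0.969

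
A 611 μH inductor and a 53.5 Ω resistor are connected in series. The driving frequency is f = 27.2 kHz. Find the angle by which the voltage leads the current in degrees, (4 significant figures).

ω = 2πf = 170900 rad/s
X_L = ωL = 104.4 Ω
Z = 53.50 + j104.4 Ω
|Z| = √(53.50² + 104.4²) = 117.3 Ω
∠Z = arctan(104.4/53.50) = 62.87°

62.87°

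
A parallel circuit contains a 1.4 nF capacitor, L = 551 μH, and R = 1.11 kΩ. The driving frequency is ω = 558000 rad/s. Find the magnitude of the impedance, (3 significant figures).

X_L = ωL = 307 Ω
X_C = 1/(ωC) = 1280 Ω
Parallel: admittances add. Y = 1/R + 1/(jωL) + jωC
Y = (0.000901 − j0.00247) S
|Y| = 0.00263 S → |Z| = 1/|Y| = 380 Ω, ∠Z = −∠Y = 70.0°

380 Ω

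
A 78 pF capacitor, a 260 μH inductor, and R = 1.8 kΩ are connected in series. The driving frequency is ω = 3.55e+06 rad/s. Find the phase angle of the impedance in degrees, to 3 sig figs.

X_L = ωL = 923 Ω
X_C = 1/(ωC) = 3610 Ω
Net reactance X = X_L − X_C = -2690 Ω
Z = 1800 − j2690 Ω
|Z| = √(1800² + 2690²) = 3240 Ω
∠Z = arctan(-2690/1800) = -56.2°

-56.2°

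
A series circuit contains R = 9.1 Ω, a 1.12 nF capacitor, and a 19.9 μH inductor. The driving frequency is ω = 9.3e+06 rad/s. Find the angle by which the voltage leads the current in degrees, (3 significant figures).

X_L = ωL = 185 Ω
X_C = 1/(ωC) = 96.0 Ω
Net reactance X = X_L − X_C = 89.1 Ω
Z = 9.10 + j89.1 Ω
|Z| = √(9.10² + 89.1²) = 89.5 Ω
∠Z = arctan(89.1/9.10) = 84.2°

84.2°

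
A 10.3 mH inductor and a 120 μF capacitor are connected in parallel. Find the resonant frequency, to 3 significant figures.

ω₀ = 1/√(LC) = 1/√(0.0103 × 0.00012) = 899.5 rad/s
f₀ = ω₀/(2π) = 143 Hz

143 Hz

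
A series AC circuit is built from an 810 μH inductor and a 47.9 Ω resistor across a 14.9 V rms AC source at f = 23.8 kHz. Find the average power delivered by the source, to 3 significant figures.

627 mW

ω = 2πf = 149500 rad/s
X_L = ωL = 121 Ω
Z = 47.9 + j121 Ω
|Z| = √(47.9² + 121²) = 130 Ω
∠Z = arctan(121/47.9) = 68.4°
I = V/|Z| = 114 mA
P = VI cos φ = 14.9 × 0.114 × cos(68.4°) = 627 mW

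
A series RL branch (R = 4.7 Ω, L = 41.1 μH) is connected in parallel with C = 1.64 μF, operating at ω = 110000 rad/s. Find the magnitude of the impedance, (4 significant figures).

7.516 Ω

X_L = ωL = 4.521 Ω
X_C = 1/(ωC) = 5.543 Ω
Branch 1 (R+jX_L): Z₁ = 4.700 + j4.521 Ω, |Z₁| = 6.521 Ω
Branch 2 (−jX_C): Z₂ = −j5.543 Ω
Parallel: Z = Z₁Z₂/(Z₁+Z₂), |Z| = 7.516 Ω, ∠Z = -33.84°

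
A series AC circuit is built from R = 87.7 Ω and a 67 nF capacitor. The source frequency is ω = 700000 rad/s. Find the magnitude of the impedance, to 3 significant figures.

X_C = 1/(ωC) = 21.3 Ω
Z = 87.7 − j21.3 Ω
|Z| = √(87.7² + 21.3²) = 90.3 Ω

90.3 Ω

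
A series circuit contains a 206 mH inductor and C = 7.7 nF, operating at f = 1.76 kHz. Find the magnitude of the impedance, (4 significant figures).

9466 Ω

ω = 2πf = 11060 rad/s
X_L = ωL = 2278 Ω
X_C = 1/(ωC) = 11740 Ω
Net reactance X = X_L − X_C = -9466 Ω
Z = − j9466 Ω
|Z| = √(0² + 9466²) = 9466 Ω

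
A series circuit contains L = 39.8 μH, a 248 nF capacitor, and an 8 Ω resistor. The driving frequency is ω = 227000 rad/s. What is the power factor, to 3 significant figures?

X_L = ωL = 9.03 Ω
X_C = 1/(ωC) = 17.8 Ω
Net reactance X = X_L − X_C = -8.73 Ω
Z = 8.00 − j8.73 Ω
|Z| = √(8.00² + 8.73²) = 11.8 Ω
∠Z = arctan(-8.73/8.00) = -47.5°
cos φ = cos(-47.5°) = 0.676

0.676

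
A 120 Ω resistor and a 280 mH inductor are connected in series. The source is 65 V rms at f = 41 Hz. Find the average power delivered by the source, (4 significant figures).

ω = 2πf = 257.6 rad/s
X_L = ωL = 72.13 Ω
Z = 120.0 + j72.13 Ω
|Z| = √(120.0² + 72.13²) = 140.0 Ω
∠Z = arctan(72.13/120.0) = 31.01°
I = V/|Z| = 464.3 mA
P = VI cos φ = 65 × 0.4643 × cos(31.01°) = 25.86 W

25.86 W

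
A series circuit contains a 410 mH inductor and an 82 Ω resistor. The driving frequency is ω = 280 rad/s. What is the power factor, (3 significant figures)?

X_L = ωL = 115 Ω
Z = 82.0 + j115 Ω
|Z| = √(82.0² + 115²) = 141 Ω
∠Z = arctan(115/82.0) = 54.5°
cos φ = cos(54.5°) = 0.581

0.581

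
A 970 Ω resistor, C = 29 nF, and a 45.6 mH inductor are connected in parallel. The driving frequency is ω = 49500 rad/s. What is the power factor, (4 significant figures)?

0.7204

X_L = ωL = 2257 Ω
X_C = 1/(ωC) = 696.6 Ω
Parallel: admittances add. Y = 1/R + 1/(jωL) + jωC
Y = (0.001031 + j0.0009925) S
|Y| = 0.001431 S → |Z| = 1/|Y| = 698.8 Ω, ∠Z = −∠Y = -43.91°
cos φ = cos(-43.91°) = 0.7204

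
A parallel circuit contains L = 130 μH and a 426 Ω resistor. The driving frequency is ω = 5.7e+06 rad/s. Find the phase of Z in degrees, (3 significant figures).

X_L = ωL = 741 Ω
Parallel: admittances add. Y = 1/R + 1/(jωL)
Y = (0.00235 − j0.00135) S
|Y| = 0.00271 S → |Z| = 1/|Y| = 369 Ω, ∠Z = −∠Y = 29.9°

29.9°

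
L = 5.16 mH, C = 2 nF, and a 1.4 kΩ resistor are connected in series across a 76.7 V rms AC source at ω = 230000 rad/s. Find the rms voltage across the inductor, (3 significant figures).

53.1 V

X_L = ωL = 1190 Ω
X_C = 1/(ωC) = 2170 Ω
Net reactance X = X_L − X_C = -987 Ω
Z = 1400 − j987 Ω
|Z| = √(1400² + 987²) = 1710 Ω
I = V/|Z| = 44.8 mA
V_L = I·|Z_L| = 0.0448 × 1190 = 53.1 V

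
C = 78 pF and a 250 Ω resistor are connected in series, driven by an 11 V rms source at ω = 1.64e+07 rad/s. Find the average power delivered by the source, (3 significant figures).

44.9 mW

X_C = 1/(ωC) = 782 Ω
Z = 250 − j782 Ω
|Z| = √(250² + 782²) = 821 Ω
∠Z = arctan(-782/250) = -72.3°
I = V/|Z| = 13.4 mA
P = VI cos φ = 11 × 0.0134 × cos(-72.3°) = 44.9 mW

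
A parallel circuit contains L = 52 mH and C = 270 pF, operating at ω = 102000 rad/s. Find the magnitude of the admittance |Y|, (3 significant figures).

161 μS

X_L = ωL = 5300 Ω
X_C = 1/(ωC) = 36300 Ω
Parallel: admittances add. Y = 1/(jωL) + jωC
Y = (0 − j0.000161) S
|Y| = 0.000161 S → |Z| = 1/|Y| = 6210 Ω, ∠Z = −∠Y = 90.0°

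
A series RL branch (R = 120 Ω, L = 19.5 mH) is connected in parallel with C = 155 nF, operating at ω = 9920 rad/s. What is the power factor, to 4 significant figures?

X_L = ωL = 193.4 Ω
X_C = 1/(ωC) = 650.4 Ω
Branch 1 (R+jX_L): Z₁ = 120.0 + j193.4 Ω, |Z₁| = 227.6 Ω
Branch 2 (−jX_C): Z₂ = −j650.4 Ω
Parallel: Z = Z₁Z₂/(Z₁+Z₂), |Z| = 313.4 Ω, ∠Z = 43.47°
cos φ = cos(43.47°) = 0.7257

0.7257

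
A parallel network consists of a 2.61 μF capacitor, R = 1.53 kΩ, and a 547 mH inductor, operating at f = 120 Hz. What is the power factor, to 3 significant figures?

ω = 2πf = 754.0 rad/s
X_L = ωL = 412 Ω
X_C = 1/(ωC) = 508 Ω
Parallel: admittances add. Y = 1/R + 1/(jωL) + jωC
Y = (0.000654 − j0.000457) S
|Y| = 0.000797 S → |Z| = 1/|Y| = 1250 Ω, ∠Z = −∠Y = 34.9°
cos φ = cos(34.9°) = 0.820

0.820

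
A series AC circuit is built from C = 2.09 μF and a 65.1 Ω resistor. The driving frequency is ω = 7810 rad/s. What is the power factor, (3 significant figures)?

0.728

X_C = 1/(ωC) = 61.3 Ω
Z = 65.1 − j61.3 Ω
|Z| = √(65.1² + 61.3²) = 89.4 Ω
∠Z = arctan(-61.3/65.1) = -43.3°
cos φ = cos(-43.3°) = 0.728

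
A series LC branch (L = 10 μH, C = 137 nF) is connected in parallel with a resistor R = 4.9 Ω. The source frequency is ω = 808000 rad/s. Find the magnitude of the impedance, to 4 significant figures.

X_L = ωL = 8.080 Ω
X_C = 1/(ωC) = 9.034 Ω
Branch 1: Z₁ = R = 4.900 Ω
Branch 2 (series LC): Z₂ = j(X_L − X_C) = −j0.9538 Ω
Parallel: Z = Z₁Z₂/(Z₁+Z₂), |Z| = 0.9362 Ω, ∠Z = -78.99°

0.9362 Ω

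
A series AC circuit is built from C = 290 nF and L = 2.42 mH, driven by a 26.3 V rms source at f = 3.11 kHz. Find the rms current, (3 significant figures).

ω = 2πf = 19540 rad/s
X_L = ωL = 47.3 Ω
X_C = 1/(ωC) = 176 Ω
Net reactance X = X_L − X_C = -129 Ω
Z = − j129 Ω
|Z| = √(0² + 129²) = 129 Ω
I = V/|Z| = 26.3/129 = 204 mA

204 mA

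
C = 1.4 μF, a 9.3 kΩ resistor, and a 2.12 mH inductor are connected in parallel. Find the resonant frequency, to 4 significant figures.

2.921 kHz

ω₀ = 1/√(LC) = 1/√(0.00212 × 1.4e-06) = 18360 rad/s
f₀ = ω₀/(2π) = 2.921 kHz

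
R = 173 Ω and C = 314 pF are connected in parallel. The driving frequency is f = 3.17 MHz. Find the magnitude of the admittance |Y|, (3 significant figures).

ω = 2πf = 1.992e+07 rad/s
X_C = 1/(ωC) = 160 Ω
Parallel: admittances add. Y = 1/R + jωC
Y = (0.00578 + j0.00625) S
|Y| = 0.00852 S → |Z| = 1/|Y| = 117 Ω, ∠Z = −∠Y = -47.3°

8.52 mS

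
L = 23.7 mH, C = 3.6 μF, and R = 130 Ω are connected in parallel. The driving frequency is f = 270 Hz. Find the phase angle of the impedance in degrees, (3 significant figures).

ω = 2πf = 1696 rad/s
X_L = ωL = 40.2 Ω
X_C = 1/(ωC) = 164 Ω
Parallel: admittances add. Y = 1/R + 1/(jωL) + jωC
Y = (0.00769 − j0.0188) S
|Y| = 0.0203 S → |Z| = 1/|Y| = 49.3 Ω, ∠Z = −∠Y = 67.7°

67.7°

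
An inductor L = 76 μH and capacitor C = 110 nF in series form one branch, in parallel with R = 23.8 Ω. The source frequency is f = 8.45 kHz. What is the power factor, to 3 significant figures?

ω = 2πf = 53090 rad/s
X_L = ωL = 4.04 Ω
X_C = 1/(ωC) = 171 Ω
Branch 1: Z₁ = R = 23.8 Ω
Branch 2 (series LC): Z₂ = j(X_L − X_C) = −j167 Ω
Parallel: Z = Z₁Z₂/(Z₁+Z₂), |Z| = 23.6 Ω, ∠Z = -8.10°
cos φ = cos(-8.10°) = 0.990

0.990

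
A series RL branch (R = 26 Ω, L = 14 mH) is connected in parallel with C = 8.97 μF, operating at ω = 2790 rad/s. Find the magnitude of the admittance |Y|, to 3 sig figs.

13.9 mS

X_L = ωL = 39.1 Ω
X_C = 1/(ωC) = 40.0 Ω
Branch 1 (R+jX_L): Z₁ = 26.0 + j39.1 Ω, |Z₁| = 46.9 Ω
Branch 2 (−jX_C): Z₂ = −j40.0 Ω
Parallel: Z = Z₁Z₂/(Z₁+Z₂), |Z| = 72.1 Ω, ∠Z = -31.7°
|Y| = 1/|Z| = 13.9 mS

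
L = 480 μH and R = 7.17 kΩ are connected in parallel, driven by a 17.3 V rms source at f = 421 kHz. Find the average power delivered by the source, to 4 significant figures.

ω = 2πf = 2.645e+06 rad/s
X_L = ωL = 1270 Ω
Parallel: admittances add. Y = 1/R + 1/(jωL)
Y = (0.0001395 − j0.0007876) S
|Y| = 0.0007998 S → |Z| = 1/|Y| = 1250 Ω, ∠Z = −∠Y = 79.96°
I = V/|Z| = 13.84 mA
P = VI cos φ = 17.3 × 0.01384 × cos(79.96°) = 41.74 mW

41.74 mW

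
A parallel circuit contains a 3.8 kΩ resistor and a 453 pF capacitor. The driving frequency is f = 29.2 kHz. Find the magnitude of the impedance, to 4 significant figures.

ω = 2πf = 183500 rad/s
X_C = 1/(ωC) = 12030 Ω
Parallel: admittances add. Y = 1/R + jωC
Y = (0.0002632 + j8.311e-05) S
|Y| = 0.0002760 S → |Z| = 1/|Y| = 3624 Ω, ∠Z = −∠Y = -17.53°

3624 Ω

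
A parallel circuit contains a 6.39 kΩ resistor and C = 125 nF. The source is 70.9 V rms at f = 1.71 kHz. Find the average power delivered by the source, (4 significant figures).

ω = 2πf = 10740 rad/s
X_C = 1/(ωC) = 744.6 Ω
Parallel: admittances add. Y = 1/R + jωC
Y = (0.0001565 + j0.001343) S
|Y| = 0.001352 S → |Z| = 1/|Y| = 739.6 Ω, ∠Z = −∠Y = -83.35°
I = V/|Z| = 95.87 mA
P = VI cos φ = 70.9 × 0.09587 × cos(-83.35°) = 786.7 mW

786.7 mW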